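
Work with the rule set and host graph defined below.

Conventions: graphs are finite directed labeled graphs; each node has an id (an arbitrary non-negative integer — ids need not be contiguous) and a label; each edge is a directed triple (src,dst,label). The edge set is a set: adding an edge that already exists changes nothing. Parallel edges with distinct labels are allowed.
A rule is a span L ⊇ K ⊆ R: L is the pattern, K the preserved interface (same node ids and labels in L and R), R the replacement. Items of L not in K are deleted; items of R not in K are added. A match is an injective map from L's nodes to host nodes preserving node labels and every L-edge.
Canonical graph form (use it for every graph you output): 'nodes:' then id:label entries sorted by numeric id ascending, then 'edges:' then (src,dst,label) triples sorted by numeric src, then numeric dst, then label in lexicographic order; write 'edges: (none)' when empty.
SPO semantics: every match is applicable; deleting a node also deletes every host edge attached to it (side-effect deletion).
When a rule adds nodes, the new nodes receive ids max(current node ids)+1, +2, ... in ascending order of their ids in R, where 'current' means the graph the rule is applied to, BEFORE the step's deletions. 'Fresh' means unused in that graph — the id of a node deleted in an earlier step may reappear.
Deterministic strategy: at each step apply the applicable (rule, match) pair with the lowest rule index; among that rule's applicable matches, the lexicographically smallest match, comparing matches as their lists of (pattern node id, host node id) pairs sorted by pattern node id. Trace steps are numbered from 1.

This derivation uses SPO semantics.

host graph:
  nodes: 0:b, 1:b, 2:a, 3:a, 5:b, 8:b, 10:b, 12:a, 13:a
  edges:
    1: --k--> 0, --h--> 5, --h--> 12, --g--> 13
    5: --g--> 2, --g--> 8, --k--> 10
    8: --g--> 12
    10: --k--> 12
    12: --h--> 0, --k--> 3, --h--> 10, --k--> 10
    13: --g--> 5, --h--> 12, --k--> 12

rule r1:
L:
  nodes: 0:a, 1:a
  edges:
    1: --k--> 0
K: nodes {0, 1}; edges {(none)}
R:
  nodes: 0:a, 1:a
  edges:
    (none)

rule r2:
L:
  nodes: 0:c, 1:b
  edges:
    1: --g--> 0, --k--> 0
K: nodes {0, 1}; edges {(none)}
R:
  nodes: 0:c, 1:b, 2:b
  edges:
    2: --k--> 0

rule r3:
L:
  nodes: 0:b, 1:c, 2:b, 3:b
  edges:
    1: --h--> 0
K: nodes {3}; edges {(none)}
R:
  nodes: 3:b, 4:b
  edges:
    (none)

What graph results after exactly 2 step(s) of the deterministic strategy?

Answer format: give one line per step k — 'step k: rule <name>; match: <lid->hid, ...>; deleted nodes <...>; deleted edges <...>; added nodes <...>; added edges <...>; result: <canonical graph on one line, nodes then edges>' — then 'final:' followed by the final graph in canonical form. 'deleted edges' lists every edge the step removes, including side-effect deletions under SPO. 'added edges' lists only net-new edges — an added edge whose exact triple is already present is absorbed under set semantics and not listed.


step 1: rule r1; match: 0->3, 1->12; deleted nodes (none); deleted edges (12,3,k); added nodes (none); added edges (none); result: nodes: 0:b, 1:b, 2:a, 3:a, 5:b, 8:b, 10:b, 12:a, 13:a edges: (1,0,k); (1,5,h); (1,12,h); (1,13,g); (5,2,g); (5,8,g); (5,10,k); (8,12,g); (10,12,k); (12,0,h); (12,10,h); (12,10,k); (13,5,g); (13,12,h); (13,12,k)
step 2: rule r1; match: 0->12, 1->13; deleted nodes (none); deleted edges (13,12,k); added nodes (none); added edges (none); result: nodes: 0:b, 1:b, 2:a, 3:a, 5:b, 8:b, 10:b, 12:a, 13:a edges: (1,0,k); (1,5,h); (1,12,h); (1,13,g); (5,2,g); (5,8,g); (5,10,k); (8,12,g); (10,12,k); (12,0,h); (12,10,h); (12,10,k); (13,5,g); (13,12,h)
final:
nodes: 0:b, 1:b, 2:a, 3:a, 5:b, 8:b, 10:b, 12:a, 13:a
edges: (1,0,k); (1,5,h); (1,12,h); (1,13,g); (5,2,g); (5,8,g); (5,10,k); (8,12,g); (10,12,k); (12,0,h); (12,10,h); (12,10,k); (13,5,g); (13,12,h)


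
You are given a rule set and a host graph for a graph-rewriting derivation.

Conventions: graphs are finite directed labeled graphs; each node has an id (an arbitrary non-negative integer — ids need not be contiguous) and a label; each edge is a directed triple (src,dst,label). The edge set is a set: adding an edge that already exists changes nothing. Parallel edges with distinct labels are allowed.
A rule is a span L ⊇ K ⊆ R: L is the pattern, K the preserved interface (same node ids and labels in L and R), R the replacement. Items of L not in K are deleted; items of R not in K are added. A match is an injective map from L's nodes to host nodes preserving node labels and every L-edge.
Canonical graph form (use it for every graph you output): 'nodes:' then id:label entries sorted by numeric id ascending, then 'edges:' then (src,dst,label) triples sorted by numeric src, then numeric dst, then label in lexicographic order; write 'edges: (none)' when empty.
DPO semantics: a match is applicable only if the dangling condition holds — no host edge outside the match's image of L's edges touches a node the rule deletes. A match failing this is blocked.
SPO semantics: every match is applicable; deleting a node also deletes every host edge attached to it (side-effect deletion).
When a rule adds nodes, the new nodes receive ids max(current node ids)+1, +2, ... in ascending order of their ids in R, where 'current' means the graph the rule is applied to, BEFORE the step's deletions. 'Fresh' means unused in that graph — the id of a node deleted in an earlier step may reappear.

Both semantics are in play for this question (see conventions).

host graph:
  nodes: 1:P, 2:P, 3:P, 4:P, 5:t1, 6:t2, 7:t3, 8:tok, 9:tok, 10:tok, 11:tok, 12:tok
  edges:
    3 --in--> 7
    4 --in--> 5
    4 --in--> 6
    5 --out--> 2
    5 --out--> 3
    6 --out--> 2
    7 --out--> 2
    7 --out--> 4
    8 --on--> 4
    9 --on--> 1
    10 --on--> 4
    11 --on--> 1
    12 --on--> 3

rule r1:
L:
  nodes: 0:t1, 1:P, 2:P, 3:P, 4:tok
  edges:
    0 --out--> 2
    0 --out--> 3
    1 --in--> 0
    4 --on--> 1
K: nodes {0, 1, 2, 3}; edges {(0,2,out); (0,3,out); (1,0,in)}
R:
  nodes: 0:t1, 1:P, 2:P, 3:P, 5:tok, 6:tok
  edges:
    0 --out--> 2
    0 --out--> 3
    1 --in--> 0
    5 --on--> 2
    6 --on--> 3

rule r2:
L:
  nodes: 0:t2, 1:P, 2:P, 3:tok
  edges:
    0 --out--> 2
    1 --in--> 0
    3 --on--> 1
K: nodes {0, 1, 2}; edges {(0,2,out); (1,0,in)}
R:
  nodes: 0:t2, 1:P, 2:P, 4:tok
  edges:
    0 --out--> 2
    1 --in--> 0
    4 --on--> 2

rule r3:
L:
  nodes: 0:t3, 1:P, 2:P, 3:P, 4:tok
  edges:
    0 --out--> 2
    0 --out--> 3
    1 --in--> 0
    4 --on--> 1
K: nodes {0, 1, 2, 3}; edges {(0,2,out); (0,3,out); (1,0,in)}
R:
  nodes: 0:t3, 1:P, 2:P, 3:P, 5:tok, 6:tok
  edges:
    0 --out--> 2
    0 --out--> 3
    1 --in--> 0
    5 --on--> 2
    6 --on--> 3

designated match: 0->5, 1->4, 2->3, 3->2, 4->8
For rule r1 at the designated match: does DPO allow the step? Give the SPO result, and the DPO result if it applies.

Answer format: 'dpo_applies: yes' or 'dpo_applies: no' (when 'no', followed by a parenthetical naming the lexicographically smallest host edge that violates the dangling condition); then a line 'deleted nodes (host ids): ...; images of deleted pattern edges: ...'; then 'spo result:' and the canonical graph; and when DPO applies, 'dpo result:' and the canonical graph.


dpo_applies: yes
deleted nodes (host ids): 8; images of deleted pattern edges: (8,4,on)
spo result:
nodes: 1:P, 2:P, 3:P, 4:P, 5:t1, 6:t2, 7:t3, 9:tok, 10:tok, 11:tok, 12:tok, 13:tok, 14:tok
edges: (3,7,in); (4,5,in); (4,6,in); (5,2,out); (5,3,out); (6,2,out); (7,2,out); (7,4,out); (9,1,on); (10,4,on); (11,1,on); (12,3,on); (13,3,on); (14,2,on)
dpo result:
nodes: 1:P, 2:P, 3:P, 4:P, 5:t1, 6:t2, 7:t3, 9:tok, 10:tok, 11:tok, 12:tok, 13:tok, 14:tok
edges: (3,7,in); (4,5,in); (4,6,in); (5,2,out); (5,3,out); (6,2,out); (7,2,out); (7,4,out); (9,1,on); (10,4,on); (11,1,on); (12,3,on); (13,3,on); (14,2,on)


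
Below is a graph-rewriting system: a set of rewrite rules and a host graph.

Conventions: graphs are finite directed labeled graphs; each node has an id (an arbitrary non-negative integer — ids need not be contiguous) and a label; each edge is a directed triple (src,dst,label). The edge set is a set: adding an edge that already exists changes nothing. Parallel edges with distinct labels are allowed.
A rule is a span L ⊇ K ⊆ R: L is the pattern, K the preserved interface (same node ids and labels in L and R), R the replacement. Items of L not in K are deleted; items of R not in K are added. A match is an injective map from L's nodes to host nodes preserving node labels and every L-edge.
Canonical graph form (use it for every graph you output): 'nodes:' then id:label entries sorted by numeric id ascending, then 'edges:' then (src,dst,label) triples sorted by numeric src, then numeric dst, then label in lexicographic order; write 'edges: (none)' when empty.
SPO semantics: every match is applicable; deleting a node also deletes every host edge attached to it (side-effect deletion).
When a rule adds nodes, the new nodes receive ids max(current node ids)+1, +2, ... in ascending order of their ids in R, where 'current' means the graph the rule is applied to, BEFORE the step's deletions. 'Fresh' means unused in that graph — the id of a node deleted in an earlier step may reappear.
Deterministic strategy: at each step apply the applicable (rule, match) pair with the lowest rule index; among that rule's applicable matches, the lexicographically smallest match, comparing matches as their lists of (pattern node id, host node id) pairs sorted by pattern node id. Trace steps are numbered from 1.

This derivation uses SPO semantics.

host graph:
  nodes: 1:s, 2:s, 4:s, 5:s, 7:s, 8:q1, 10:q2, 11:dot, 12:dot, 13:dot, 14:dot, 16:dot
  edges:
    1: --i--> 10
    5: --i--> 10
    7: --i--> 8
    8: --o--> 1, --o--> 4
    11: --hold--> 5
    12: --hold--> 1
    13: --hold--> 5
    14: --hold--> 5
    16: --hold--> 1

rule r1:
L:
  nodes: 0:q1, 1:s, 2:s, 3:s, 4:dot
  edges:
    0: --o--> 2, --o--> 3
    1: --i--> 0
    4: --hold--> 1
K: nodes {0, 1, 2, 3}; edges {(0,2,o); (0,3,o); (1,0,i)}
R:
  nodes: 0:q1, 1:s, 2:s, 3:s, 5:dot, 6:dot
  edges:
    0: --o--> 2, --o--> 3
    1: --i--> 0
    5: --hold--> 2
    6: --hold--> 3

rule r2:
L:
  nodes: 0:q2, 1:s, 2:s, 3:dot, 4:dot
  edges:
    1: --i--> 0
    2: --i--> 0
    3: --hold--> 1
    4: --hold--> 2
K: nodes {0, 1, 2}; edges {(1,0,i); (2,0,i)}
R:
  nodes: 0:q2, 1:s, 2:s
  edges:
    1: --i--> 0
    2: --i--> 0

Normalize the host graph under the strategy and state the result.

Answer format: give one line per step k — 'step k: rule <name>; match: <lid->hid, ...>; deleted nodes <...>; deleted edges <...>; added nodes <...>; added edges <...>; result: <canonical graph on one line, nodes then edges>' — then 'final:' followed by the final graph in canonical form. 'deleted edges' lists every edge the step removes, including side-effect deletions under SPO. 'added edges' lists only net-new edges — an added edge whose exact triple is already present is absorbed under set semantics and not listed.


step 1: rule r2; match: 0->10, 1->1, 2->5, 3->12, 4->11; deleted nodes 11, 12; deleted edges (11,5,hold); (12,1,hold); added nodes (none); added edges (none); result: nodes: 1:s, 2:s, 4:s, 5:s, 7:s, 8:q1, 10:q2, 13:dot, 14:dot, 16:dot edges: (1,10,i); (5,10,i); (7,8,i); (8,1,o); (8,4,o); (13,5,hold); (14,5,hold); (16,1,hold)
step 2: rule r2; match: 0->10, 1->1, 2->5, 3->16, 4->13; deleted nodes 13, 16; deleted edges (13,5,hold); (16,1,hold); added nodes (none); added edges (none); result: nodes: 1:s, 2:s, 4:s, 5:s, 7:s, 8:q1, 10:q2, 14:dot edges: (1,10,i); (5,10,i); (7,8,i); (8,1,o); (8,4,o); (14,5,hold)
final:
nodes: 1:s, 2:s, 4:s, 5:s, 7:s, 8:q1, 10:q2, 14:dot
edges: (1,10,i); (5,10,i); (7,8,i); (8,1,o); (8,4,o); (14,5,hold)


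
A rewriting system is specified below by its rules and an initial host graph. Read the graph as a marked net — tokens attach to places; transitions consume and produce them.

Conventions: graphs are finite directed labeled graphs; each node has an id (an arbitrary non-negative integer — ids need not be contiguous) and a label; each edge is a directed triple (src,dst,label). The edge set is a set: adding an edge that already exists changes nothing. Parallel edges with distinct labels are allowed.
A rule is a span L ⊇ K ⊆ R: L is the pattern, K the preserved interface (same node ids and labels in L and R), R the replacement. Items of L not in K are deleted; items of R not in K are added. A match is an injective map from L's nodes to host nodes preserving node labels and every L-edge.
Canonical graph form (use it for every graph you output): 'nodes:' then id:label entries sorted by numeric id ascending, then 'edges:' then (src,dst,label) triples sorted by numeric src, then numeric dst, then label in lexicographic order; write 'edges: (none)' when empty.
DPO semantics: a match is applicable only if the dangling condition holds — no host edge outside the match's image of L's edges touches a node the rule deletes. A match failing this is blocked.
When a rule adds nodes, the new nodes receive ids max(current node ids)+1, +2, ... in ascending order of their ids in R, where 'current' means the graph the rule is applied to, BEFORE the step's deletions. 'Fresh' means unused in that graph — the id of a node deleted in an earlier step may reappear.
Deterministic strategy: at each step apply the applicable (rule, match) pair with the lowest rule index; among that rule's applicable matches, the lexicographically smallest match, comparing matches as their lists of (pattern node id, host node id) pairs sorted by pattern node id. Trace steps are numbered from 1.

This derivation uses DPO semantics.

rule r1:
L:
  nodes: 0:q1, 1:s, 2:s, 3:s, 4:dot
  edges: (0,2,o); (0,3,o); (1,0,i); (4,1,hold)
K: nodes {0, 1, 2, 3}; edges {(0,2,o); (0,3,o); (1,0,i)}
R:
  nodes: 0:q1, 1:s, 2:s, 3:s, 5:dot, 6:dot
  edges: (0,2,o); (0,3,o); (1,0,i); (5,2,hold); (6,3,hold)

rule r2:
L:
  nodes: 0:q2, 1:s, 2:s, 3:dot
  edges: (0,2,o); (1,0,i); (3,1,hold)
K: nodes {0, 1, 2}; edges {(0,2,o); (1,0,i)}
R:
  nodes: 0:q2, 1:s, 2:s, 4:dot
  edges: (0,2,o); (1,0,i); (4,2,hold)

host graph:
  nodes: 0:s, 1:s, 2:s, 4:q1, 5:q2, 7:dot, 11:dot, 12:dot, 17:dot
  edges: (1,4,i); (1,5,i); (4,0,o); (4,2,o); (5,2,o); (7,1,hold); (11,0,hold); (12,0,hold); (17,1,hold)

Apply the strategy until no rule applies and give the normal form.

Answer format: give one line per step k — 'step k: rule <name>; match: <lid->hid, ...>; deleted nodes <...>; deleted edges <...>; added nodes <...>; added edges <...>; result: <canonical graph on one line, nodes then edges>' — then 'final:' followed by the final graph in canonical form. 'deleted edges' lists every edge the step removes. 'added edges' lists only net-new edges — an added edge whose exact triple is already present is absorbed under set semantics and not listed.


step 1: rule r1; match: 0->4, 1->1, 2->0, 3->2, 4->7; deleted nodes 7; deleted edges (7,1,hold); added nodes 18, 19; added edges (18,0,hold); (19,2,hold); result: nodes: 0:s, 1:s, 2:s, 4:q1, 5:q2, 11:dot, 12:dot, 17:dot, 18:dot, 19:dot edges: (1,4,i); (1,5,i); (4,0,o); (4,2,o); (5,2,o); (11,0,hold); (12,0,hold); (17,1,hold); (18,0,hold); (19,2,hold)
step 2: rule r1; match: 0->4, 1->1, 2->0, 3->2, 4->17; deleted nodes 17; deleted edges (17,1,hold); added nodes 20, 21; added edges (20,0,hold); (21,2,hold); result: nodes: 0:s, 1:s, 2:s, 4:q1, 5:q2, 11:dot, 12:dot, 18:dot, 19:dot, 20:dot, 21:dot edges: (1,4,i); (1,5,i); (4,0,o); (4,2,o); (5,2,o); (11,0,hold); (12,0,hold); (18,0,hold); (19,2,hold); (20,0,hold); (21,2,hold)
final:
nodes: 0:s, 1:s, 2:s, 4:q1, 5:q2, 11:dot, 12:dot, 18:dot, 19:dot, 20:dot, 21:dot
edges: (1,4,i); (1,5,i); (4,0,o); (4,2,o); (5,2,o); (11,0,hold); (12,0,hold); (18,0,hold); (19,2,hold); (20,0,hold); (21,2,hold)


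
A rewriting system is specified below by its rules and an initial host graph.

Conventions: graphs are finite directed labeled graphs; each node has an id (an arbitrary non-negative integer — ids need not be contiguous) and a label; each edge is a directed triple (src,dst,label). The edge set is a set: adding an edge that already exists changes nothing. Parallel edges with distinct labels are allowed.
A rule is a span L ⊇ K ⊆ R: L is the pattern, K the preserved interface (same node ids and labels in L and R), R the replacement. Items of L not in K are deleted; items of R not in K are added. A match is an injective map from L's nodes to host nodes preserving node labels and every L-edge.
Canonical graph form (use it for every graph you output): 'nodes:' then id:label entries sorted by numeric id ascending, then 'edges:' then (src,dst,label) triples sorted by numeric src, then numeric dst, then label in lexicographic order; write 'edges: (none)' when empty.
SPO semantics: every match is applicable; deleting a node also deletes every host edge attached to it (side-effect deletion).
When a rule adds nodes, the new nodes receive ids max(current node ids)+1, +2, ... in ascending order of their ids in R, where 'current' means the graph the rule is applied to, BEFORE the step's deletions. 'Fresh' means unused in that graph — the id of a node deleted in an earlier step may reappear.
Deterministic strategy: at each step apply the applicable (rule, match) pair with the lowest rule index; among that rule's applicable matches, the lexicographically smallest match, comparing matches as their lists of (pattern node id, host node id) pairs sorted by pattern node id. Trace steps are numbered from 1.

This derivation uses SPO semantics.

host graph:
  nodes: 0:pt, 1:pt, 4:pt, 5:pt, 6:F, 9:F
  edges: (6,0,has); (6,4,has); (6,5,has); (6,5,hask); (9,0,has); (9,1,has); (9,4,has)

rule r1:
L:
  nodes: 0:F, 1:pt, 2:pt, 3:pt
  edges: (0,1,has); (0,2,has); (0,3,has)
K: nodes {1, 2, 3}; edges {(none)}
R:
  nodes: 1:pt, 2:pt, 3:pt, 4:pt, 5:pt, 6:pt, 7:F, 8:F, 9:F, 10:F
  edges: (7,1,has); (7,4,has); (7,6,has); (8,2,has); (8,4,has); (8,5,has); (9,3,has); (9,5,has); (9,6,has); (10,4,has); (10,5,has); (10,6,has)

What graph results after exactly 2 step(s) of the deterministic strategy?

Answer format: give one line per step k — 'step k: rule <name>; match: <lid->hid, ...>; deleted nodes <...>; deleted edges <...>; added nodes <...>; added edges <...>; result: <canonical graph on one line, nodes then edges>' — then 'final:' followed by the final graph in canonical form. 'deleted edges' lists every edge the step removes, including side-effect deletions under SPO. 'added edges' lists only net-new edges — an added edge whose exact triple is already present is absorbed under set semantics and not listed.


step 1: rule r1; match: 0->6, 1->0, 2->4, 3->5; deleted nodes 6; deleted edges (6,0,has); (6,4,has); (6,5,has); (6,5,hask); added nodes 10, 11, 12, 13, 14, 15, 16; added edges (13,0,has); (13,10,has); (13,12,has); (14,4,has); (14,10,has); (14,11,has); (15,5,has); (15,11,has); (15,12,has); (16,10,has); (16,11,has); (16,12,has); result: nodes: 0:pt, 1:pt, 4:pt, 5:pt, 9:F, 10:pt, 11:pt, 12:pt, 13:F, 14:F, 15:F, 16:F edges: (9,0,has); (9,1,has); (9,4,has); (13,0,has); (13,10,has); (13,12,has); (14,4,has); (14,10,has); (14,11,has); (15,5,has); (15,11,has); (15,12,has); (16,10,has); (16,11,has); (16,12,has)
step 2: rule r1; match: 0->9, 1->0, 2->1, 3->4; deleted nodes 9; deleted edges (9,0,has); (9,1,has); (9,4,has); added nodes 17, 18, 19, 20, 21, 22, 23; added edges (20,0,has); (20,17,has); (20,19,has); (21,1,has); (21,17,has); (21,18,has); (22,4,has); (22,18,has); (22,19,has); (23,17,has); (23,18,has); (23,19,has); result: nodes: 0:pt, 1:pt, 4:pt, 5:pt, 10:pt, 11:pt, 12:pt, 13:F, 14:F, 15:F, 16:F, 17:pt, 18:pt, 19:pt, 20:F, 21:F, 22:F, 23:F edges: (13,0,has); (13,10,has); (13,12,has); (14,4,has); (14,10,has); (14,11,has); (15,5,has); (15,11,has); (15,12,has); (16,10,has); (16,11,has); (16,12,has); (20,0,has); (20,17,has); (20,19,has); (21,1,has); (21,17,has); (21,18,has); (22,4,has); (22,18,has); (22,19,has); (23,17,has); (23,18,has); (23,19,has)
final:
nodes: 0:pt, 1:pt, 4:pt, 5:pt, 10:pt, 11:pt, 12:pt, 13:F, 14:F, 15:F, 16:F, 17:pt, 18:pt, 19:pt, 20:F, 21:F, 22:F, 23:F
edges: (13,0,has); (13,10,has); (13,12,has); (14,4,has); (14,10,has); (14,11,has); (15,5,has); (15,11,has); (15,12,has); (16,10,has); (16,11,has); (16,12,has); (20,0,has); (20,17,has); (20,19,has); (21,1,has); (21,17,has); (21,18,has); (22,4,has); (22,18,has); (22,19,has); (23,17,has); (23,18,has); (23,19,has)


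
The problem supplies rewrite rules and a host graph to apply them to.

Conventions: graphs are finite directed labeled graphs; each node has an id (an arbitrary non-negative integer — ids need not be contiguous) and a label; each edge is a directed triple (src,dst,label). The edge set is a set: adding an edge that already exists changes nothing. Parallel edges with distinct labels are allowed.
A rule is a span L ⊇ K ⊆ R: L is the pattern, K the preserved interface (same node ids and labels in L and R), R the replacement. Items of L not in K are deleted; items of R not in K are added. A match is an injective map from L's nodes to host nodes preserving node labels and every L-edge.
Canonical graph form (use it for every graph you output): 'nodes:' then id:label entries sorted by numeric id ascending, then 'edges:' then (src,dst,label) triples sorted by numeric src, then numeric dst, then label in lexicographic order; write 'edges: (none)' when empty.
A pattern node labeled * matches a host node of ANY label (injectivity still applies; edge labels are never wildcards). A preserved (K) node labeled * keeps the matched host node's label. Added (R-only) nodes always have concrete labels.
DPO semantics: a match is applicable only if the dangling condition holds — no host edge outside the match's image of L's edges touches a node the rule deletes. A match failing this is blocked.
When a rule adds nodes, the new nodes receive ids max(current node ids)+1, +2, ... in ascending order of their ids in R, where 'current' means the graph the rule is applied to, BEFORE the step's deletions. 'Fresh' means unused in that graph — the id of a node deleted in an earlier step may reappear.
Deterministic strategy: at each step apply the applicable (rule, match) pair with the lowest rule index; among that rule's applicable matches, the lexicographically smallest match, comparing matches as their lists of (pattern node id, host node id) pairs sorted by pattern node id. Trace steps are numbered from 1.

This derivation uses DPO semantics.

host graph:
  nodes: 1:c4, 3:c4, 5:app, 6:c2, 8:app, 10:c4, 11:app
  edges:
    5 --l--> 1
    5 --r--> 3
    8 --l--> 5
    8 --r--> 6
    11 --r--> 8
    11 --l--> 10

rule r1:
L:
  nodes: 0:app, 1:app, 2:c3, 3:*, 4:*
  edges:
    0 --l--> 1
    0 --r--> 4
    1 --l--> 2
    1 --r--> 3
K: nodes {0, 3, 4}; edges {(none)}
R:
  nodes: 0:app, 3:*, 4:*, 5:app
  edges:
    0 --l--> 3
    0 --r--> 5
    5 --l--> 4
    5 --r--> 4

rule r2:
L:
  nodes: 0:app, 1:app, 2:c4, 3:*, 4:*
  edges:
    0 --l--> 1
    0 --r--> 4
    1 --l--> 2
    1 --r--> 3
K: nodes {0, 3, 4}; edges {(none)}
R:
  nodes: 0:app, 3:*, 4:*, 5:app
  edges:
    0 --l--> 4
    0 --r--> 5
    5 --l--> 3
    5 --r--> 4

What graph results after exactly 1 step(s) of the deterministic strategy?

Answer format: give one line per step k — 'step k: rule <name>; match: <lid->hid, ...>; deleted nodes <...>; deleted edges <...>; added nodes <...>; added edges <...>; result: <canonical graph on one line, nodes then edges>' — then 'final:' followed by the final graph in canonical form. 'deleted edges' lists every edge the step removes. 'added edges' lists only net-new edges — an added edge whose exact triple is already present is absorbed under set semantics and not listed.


step 1: rule r2; match: 0->8, 1->5, 2->1, 3->3, 4->6; deleted nodes 1, 5; deleted edges (5,1,l); (5,3,r); (8,5,l); (8,6,r); added nodes 12; added edges (8,6,l); (8,12,r); (12,3,l); (12,6,r); result: nodes: 3:c4, 6:c2, 8:app, 10:c4, 11:app, 12:app edges: (8,6,l); (8,12,r); (11,8,r); (11,10,l); (12,3,l); (12,6,r)
final:
nodes: 3:c4, 6:c2, 8:app, 10:c4, 11:app, 12:app
edges: (8,6,l); (8,12,r); (11,8,r); (11,10,l); (12,3,l); (12,6,r)


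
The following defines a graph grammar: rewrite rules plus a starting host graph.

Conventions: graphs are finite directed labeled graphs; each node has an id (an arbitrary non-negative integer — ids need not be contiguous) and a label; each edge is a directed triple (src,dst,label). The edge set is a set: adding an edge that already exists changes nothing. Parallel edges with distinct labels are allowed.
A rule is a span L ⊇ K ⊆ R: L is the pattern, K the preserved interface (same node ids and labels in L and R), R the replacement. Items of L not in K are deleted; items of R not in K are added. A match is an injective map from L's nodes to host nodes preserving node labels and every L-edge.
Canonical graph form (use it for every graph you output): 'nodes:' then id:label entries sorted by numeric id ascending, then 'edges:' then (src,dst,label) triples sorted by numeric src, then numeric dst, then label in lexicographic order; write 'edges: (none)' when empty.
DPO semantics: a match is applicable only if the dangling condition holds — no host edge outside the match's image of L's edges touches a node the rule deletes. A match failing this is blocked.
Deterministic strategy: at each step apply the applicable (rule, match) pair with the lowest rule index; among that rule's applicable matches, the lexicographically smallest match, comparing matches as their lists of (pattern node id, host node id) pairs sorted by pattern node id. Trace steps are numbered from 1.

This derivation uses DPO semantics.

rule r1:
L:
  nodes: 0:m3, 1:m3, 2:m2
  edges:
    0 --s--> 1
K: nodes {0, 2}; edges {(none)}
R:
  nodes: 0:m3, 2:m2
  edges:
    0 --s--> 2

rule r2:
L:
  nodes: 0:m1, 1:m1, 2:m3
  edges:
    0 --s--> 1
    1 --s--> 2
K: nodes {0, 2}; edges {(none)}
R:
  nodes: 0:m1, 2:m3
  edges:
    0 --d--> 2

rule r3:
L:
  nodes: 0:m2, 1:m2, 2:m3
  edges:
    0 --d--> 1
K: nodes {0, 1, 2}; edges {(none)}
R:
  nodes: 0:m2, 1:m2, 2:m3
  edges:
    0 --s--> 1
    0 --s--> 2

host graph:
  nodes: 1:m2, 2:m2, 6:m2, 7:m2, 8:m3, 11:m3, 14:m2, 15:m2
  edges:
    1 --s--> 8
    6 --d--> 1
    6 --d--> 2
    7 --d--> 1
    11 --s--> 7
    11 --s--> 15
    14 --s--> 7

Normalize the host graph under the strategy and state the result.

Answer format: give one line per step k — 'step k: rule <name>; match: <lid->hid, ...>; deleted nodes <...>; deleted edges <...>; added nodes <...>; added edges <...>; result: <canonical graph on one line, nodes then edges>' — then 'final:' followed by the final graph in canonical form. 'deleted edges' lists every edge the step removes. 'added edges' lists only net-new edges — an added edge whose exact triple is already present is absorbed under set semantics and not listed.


step 1: rule r3; match: 0->6, 1->1, 2->8; deleted nodes (none); deleted edges (6,1,d); added nodes (none); added edges (6,1,s); (6,8,s); result: nodes: 1:m2, 2:m2, 6:m2, 7:m2, 8:m3, 11:m3, 14:m2, 15:m2 edges: (1,8,s); (6,1,s); (6,2,d); (6,8,s); (7,1,d); (11,7,s); (11,15,s); (14,7,s)
step 2: rule r3; match: 0->6, 1->2, 2->8; deleted nodes (none); deleted edges (6,2,d); added nodes (none); added edges (6,2,s); result: nodes: 1:m2, 2:m2, 6:m2, 7:m2, 8:m3, 11:m3, 14:m2, 15:m2 edges: (1,8,s); (6,1,s); (6,2,s); (6,8,s); (7,1,d); (11,7,s); (11,15,s); (14,7,s)
step 3: rule r3; match: 0->7, 1->1, 2->8; deleted nodes (none); deleted edges (7,1,d); added nodes (none); added edges (7,1,s); (7,8,s); result: nodes: 1:m2, 2:m2, 6:m2, 7:m2, 8:m3, 11:m3, 14:m2, 15:m2 edges: (1,8,s); (6,1,s); (6,2,s); (6,8,s); (7,1,s); (7,8,s); (11,7,s); (11,15,s); (14,7,s)
final:
nodes: 1:m2, 2:m2, 6:m2, 7:m2, 8:m3, 11:m3, 14:m2, 15:m2
edges: (1,8,s); (6,1,s); (6,2,s); (6,8,s); (7,1,s); (7,8,s); (11,7,s); (11,15,s); (14,7,s)


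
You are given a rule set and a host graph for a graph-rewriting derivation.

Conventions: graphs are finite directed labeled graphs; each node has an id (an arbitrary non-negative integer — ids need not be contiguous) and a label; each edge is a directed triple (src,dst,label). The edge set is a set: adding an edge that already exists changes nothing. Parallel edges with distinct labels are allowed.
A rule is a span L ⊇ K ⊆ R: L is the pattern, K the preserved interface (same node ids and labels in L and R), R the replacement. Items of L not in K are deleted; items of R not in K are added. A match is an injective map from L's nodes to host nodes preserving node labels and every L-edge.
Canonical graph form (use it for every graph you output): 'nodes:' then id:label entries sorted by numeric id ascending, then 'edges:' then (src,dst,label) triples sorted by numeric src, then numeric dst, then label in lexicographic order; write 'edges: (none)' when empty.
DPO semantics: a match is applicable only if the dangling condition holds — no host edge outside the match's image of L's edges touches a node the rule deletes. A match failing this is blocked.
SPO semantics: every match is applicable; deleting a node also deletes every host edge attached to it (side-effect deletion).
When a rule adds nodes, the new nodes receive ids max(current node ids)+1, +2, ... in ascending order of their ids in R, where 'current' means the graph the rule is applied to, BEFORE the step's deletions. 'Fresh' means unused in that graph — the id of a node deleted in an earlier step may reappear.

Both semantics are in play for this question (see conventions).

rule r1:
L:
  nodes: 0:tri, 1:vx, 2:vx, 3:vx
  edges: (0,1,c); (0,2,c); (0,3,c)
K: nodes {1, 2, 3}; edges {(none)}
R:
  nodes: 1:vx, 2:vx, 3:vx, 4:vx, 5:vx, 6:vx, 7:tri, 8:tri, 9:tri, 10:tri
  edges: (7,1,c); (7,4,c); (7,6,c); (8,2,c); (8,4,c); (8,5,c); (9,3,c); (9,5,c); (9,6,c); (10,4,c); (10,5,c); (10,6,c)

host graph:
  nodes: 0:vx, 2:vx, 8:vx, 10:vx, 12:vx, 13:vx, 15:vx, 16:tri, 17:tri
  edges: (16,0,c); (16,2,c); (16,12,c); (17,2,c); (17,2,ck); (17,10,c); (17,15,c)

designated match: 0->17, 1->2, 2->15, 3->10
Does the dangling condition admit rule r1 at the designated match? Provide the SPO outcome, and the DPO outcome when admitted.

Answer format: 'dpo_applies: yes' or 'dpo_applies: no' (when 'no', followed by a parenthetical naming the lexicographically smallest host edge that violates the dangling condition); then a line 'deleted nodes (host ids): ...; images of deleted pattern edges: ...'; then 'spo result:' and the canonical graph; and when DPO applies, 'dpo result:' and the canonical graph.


dpo_applies: no
(the rule deletes node 17, which keeps host edge (17,2,ck) outside the match image — the dangling condition fails, DPO blocks; SPO proceeds and side-deletes such edges)
deleted nodes (host ids): 17; images of deleted pattern edges: (17,2,c); (17,10,c); (17,15,c)
spo result:
nodes: 0:vx, 2:vx, 8:vx, 10:vx, 12:vx, 13:vx, 15:vx, 16:tri, 18:vx, 19:vx, 20:vx, 21:tri, 22:tri, 23:tri, 24:tri
edges: (16,0,c); (16,2,c); (16,12,c); (21,2,c); (21,18,c); (21,20,c); (22,15,c); (22,18,c); (22,19,c); (23,10,c); (23,19,c); (23,20,c); (24,18,c); (24,19,c); (24,20,c)


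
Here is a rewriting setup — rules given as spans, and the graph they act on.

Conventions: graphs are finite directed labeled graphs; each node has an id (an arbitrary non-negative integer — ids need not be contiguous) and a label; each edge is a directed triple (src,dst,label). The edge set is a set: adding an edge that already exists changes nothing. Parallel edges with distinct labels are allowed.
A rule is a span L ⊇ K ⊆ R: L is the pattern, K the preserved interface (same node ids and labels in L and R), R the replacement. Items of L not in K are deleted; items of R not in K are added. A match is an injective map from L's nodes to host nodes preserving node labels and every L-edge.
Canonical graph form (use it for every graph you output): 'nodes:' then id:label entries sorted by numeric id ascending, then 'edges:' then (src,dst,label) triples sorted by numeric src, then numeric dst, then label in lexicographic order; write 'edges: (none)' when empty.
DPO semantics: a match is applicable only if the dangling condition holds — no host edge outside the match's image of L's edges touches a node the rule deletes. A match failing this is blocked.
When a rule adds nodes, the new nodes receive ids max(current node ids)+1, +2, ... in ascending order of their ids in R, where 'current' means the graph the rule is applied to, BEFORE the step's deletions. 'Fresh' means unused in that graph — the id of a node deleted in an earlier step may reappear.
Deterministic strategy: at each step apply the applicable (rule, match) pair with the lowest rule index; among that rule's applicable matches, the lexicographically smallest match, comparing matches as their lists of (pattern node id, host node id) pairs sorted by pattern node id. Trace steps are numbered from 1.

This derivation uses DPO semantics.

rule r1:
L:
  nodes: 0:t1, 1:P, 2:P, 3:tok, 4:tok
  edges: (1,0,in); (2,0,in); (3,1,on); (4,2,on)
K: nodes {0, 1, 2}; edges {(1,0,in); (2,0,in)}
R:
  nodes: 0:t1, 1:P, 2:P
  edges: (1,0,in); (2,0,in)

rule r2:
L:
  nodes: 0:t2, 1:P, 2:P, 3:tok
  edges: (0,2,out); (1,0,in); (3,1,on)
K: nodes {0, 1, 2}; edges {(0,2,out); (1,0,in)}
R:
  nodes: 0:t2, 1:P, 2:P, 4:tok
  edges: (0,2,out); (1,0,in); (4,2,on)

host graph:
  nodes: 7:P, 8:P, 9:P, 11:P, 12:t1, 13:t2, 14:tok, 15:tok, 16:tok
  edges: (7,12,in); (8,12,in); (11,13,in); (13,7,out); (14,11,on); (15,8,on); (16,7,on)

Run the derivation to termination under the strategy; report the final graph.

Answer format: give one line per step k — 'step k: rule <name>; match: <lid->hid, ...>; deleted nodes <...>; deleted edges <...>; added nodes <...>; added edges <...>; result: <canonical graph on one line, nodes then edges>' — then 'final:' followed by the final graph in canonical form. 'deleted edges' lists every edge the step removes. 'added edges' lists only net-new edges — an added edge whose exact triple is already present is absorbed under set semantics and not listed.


step 1: rule r1; match: 0->12, 1->7, 2->8, 3->16, 4->15; deleted nodes 15, 16; deleted edges (15,8,on); (16,7,on); added nodes (none); added edges (none); result: nodes: 7:P, 8:P, 9:P, 11:P, 12:t1, 13:t2, 14:tok edges: (7,12,in); (8,12,in); (11,13,in); (13,7,out); (14,11,on)
step 2: rule r2; match: 0->13, 1->11, 2->7, 3->14; deleted nodes 14; deleted edges (14,11,on); added nodes 15; added edges (15,7,on); result: nodes: 7:P, 8:P, 9:P, 11:P, 12:t1, 13:t2, 15:tok edges: (7,12,in); (8,12,in); (11,13,in); (13,7,out); (15,7,on)
final:
nodes: 7:P, 8:P, 9:P, 11:P, 12:t1, 13:t2, 15:tok
edges: (7,12,in); (8,12,in); (11,13,in); (13,7,out); (15,7,on)


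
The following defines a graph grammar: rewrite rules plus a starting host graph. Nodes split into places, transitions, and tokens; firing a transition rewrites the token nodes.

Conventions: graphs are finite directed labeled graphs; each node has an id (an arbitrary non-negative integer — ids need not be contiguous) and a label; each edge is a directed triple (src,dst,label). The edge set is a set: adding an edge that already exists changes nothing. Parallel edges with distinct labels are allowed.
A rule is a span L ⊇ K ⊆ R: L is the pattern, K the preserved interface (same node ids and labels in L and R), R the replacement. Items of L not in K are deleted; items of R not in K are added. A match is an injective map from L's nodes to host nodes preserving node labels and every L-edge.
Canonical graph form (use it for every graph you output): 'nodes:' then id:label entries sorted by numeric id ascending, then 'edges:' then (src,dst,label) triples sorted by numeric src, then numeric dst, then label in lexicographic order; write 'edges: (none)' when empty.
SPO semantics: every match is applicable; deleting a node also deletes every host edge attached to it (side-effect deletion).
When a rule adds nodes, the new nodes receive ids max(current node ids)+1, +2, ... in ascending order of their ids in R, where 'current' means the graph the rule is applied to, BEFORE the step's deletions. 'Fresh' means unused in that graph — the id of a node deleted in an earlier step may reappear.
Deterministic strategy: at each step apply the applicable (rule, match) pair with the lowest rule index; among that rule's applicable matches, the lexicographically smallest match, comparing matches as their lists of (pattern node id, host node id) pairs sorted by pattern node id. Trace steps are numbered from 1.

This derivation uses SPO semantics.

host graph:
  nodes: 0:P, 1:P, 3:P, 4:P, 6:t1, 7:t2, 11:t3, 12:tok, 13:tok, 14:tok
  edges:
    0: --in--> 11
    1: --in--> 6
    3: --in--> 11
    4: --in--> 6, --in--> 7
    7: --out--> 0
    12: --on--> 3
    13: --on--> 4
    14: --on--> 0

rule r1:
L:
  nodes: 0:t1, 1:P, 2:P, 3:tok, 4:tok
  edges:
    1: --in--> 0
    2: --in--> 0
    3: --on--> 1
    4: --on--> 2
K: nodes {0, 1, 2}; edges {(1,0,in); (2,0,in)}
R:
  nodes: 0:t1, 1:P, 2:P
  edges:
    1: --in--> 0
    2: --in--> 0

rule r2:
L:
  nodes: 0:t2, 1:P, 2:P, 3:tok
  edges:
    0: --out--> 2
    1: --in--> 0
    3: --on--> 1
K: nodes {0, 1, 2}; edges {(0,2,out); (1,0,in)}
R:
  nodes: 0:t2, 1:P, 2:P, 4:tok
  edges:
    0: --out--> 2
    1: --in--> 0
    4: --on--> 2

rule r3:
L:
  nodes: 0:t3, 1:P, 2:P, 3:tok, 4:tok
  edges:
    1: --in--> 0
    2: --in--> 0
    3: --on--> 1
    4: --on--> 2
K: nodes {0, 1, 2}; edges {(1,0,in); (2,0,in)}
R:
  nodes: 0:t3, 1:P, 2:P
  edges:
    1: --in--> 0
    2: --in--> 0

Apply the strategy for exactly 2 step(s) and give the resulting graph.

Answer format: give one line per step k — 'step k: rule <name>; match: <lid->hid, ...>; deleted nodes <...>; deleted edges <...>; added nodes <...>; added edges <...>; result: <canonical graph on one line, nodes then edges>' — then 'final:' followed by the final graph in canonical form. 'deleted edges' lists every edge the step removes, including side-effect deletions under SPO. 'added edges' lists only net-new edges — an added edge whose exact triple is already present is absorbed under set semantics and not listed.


step 1: rule r2; match: 0->7, 1->4, 2->0, 3->13; deleted nodes 13; deleted edges (13,4,on); added nodes 15; added edges (15,0,on); result: nodes: 0:P, 1:P, 3:P, 4:P, 6:t1, 7:t2, 11:t3, 12:tok, 14:tok, 15:tok edges: (0,11,in); (1,6,in); (3,11,in); (4,6,in); (4,7,in); (7,0,out); (12,3,on); (14,0,on); (15,0,on)
step 2: rule r3; match: 0->11, 1->0, 2->3, 3->14, 4->12; deleted nodes 12, 14; deleted edges (12,3,on); (14,0,on); added nodes (none); added edges (none); result: nodes: 0:P, 1:P, 3:P, 4:P, 6:t1, 7:t2, 11:t3, 15:tok edges: (0,11,in); (1,6,in); (3,11,in); (4,6,in); (4,7,in); (7,0,out); (15,0,on)
final:
nodes: 0:P, 1:P, 3:P, 4:P, 6:t1, 7:t2, 11:t3, 15:tok
edges: (0,11,in); (1,6,in); (3,11,in); (4,6,in); (4,7,in); (7,0,out); (15,0,on)


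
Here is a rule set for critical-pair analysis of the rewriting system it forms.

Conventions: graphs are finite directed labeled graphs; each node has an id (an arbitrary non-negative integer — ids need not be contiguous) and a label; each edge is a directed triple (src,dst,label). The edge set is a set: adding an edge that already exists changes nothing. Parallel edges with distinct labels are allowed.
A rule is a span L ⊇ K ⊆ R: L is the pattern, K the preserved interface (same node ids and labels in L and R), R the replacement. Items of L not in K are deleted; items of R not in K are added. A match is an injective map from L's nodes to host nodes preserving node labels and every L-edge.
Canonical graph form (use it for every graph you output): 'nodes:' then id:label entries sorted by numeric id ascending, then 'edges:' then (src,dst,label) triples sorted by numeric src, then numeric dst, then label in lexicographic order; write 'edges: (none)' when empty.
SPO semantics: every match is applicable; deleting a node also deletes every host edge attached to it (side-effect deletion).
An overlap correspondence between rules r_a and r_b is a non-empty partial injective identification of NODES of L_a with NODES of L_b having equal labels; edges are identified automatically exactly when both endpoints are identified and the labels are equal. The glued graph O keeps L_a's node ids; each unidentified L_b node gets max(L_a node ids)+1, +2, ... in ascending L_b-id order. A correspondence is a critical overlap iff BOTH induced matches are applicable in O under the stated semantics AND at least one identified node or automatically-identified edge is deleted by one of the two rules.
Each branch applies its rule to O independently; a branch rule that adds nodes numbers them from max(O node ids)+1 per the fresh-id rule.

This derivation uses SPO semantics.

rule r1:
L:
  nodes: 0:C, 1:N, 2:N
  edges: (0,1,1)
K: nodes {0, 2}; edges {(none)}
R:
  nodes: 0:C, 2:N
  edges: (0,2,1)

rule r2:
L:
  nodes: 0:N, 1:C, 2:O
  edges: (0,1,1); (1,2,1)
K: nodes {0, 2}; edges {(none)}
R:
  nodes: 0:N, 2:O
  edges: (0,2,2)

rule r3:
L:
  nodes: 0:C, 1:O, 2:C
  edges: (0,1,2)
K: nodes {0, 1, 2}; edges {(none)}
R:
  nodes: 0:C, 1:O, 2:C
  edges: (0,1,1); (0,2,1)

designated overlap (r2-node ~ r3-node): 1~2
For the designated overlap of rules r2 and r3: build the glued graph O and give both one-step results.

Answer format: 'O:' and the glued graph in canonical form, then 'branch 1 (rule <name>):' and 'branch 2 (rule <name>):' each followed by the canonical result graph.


O:
nodes: 0:N, 1:C, 2:O, 3:C, 4:O
edges: (0,1,1); (1,2,1); (3,4,2)
branch 1 (rule r2):
nodes: 0:N, 2:O, 3:C, 4:O
edges: (0,2,2); (3,4,2)
branch 2 (rule r3):
nodes: 0:N, 1:C, 2:O, 3:C, 4:O
edges: (0,1,1); (1,2,1); (3,1,1); (3,4,1)
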